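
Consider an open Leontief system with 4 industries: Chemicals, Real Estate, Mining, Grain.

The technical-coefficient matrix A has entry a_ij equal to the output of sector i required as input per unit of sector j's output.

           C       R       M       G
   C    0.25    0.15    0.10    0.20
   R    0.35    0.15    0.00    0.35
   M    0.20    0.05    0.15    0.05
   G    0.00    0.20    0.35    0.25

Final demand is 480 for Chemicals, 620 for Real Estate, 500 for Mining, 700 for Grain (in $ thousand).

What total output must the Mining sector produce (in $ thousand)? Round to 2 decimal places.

I − A =
  [   0.75    -0.15    -0.10    -0.20]
  [  -0.35     0.85     0.00    -0.35]
  [  -0.20    -0.05     0.85    -0.05]
  [   0.00    -0.20    -0.35     0.75]
Compute the cofactors C_ij = (−1)^(i+j)·(3×3 minor ij) of I−A; the adjugate is their transpose:
adj(I−A) = Cᵀ =
  [ 0.461375   0.135250   0.134625   0.195125]
  [ 0.241500   0.436000   0.142625   0.277375]
  [ 0.130125   0.066125   0.372250   0.090375]
  [ 0.125125   0.147125   0.211750   0.478500]
det(I−A) = Σ_j (I−A)_1j·C_1j = (0.75)(0.461375) + (-0.15)(0.241500) + (-0.10)(0.130125) + (-0.20)(0.125125) = 0.27176875
(I − A)⁻¹ = adj(I−A) / det(I−A) ≈
  [   1.6977     0.4977     0.4954     0.7180]
  [   0.8886     1.6043     0.5248     1.0206]
  [   0.4788     0.2433     1.3697     0.3325]
  [   0.4604     0.5414     0.7792     1.7607]
x = (I − A)⁻¹ d = adj(I−A)·d / det(I−A), with det(I−A) = 0.27176875:
  x_C = (0.461375·480 + 0.135250·620 + 0.134625·500 + 0.195125·700) / 0.27176875 = 509.215 / 0.27176875 ≈ 1873.71
  x_R = (0.241500·480 + 0.436000·620 + 0.142625·500 + 0.277375·700) / 0.27176875 = 651.715 / 0.27176875 ≈ 2398.05
  x_M = (0.130125·480 + 0.066125·620 + 0.372250·500 + 0.090375·700) / 0.27176875 = 352.845 / 0.27176875 ≈ 1298.33
  x_G = (0.125125·480 + 0.147125·620 + 0.211750·500 + 0.478500·700) / 0.27176875 = 592.1025 / 0.27176875 ≈ 2178.70

x_M = 1298.33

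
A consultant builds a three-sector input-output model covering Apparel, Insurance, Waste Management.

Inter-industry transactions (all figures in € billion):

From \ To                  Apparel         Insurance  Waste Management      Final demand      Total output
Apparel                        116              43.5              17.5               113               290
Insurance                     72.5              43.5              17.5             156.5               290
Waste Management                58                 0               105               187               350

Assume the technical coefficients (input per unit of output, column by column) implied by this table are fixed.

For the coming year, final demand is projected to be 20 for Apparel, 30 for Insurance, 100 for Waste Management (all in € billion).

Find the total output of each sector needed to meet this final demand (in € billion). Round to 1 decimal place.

x_1 = 62.5, x_2 = 63.1, x_3 = 160.7

Technical coefficients a_ij = z_ij / X_j:
  a_11 = 116/290 = 0.40, a_21 = 72.5/290 = 0.25, a_31 = 58/290 = 0.20
  a_12 = 43.5/290 = 0.15, a_22 = 43.5/290 = 0.15, a_32 = 0/290 = 0.00
  a_13 = 17.5/350 = 0.05, a_23 = 17.5/350 = 0.05, a_33 = 105/350 = 0.30
I − A =
  [   0.60    -0.15    -0.05]
  [  -0.25     0.85    -0.05]
  [  -0.20     0.00     0.70]
Cofactors of I−A, C_ij = (−1)^(i+j)·(minor ij) (rows/columns in the sector order above):
  C_11 = (0.85)(0.70) − (-0.05)(0.00) = 0.5950
  C_12 = −[(-0.25)(0.70) − (-0.05)(-0.20)] = 0.1850
  C_13 = (-0.25)(0.00) − (0.85)(-0.20) = 0.1700
  C_21 = −[(-0.15)(0.70) − (-0.05)(0.00)] = 0.1050
  C_22 = (0.60)(0.70) − (-0.05)(-0.20) = 0.4100
  C_23 = −[(0.60)(0.00) − (-0.15)(-0.20)] = 0.0300
  C_31 = (-0.15)(-0.05) − (-0.05)(0.85) = 0.0500
  C_32 = −[(0.60)(-0.05) − (-0.05)(-0.25)] = 0.0425
  C_33 = (0.60)(0.85) − (-0.15)(-0.25) = 0.4725
det(I−A) = Σ_j (I−A)_1j·C_1j = (0.60)(0.5950) + (-0.15)(0.1850) + (-0.05)(0.1700) = 0.32075
adj(I−A) = Cᵀ =
  [ 0.5950   0.1050   0.0500]
  [ 0.1850   0.4100   0.0425]
  [ 0.1700   0.0300   0.4725]
(I − A)⁻¹ = adj(I−A) / det(I−A) ≈
  [   1.8550     0.3274     0.1559]
  [   0.5768     1.2783     0.1325]
  [   0.5300     0.0935     1.4731]
x = (I − A)⁻¹ d = adj(I−A)·d / det(I−A), with det(I−A) = 0.32075:
  x_1 = (0.5950·20 + 0.1050·30 + 0.0500·100) / 0.32075 = 20.05 / 0.32075 ≈ 62.5
  x_2 = (0.1850·20 + 0.4100·30 + 0.0425·100) / 0.32075 = 20.25 / 0.32075 ≈ 63.1
  x_3 = (0.1700·20 + 0.0300·30 + 0.4725·100) / 0.32075 = 51.55 / 0.32075 ≈ 160.7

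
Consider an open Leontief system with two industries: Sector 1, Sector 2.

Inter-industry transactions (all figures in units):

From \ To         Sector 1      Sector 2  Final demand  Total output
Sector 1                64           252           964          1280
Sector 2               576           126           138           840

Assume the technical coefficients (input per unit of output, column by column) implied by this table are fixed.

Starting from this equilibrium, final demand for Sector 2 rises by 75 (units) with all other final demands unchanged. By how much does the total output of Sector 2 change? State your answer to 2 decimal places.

Δx_2 = 105.95

Technical coefficients a_ij = z_ij / X_j:
  a_11 = 64/1280 = 0.05, a_21 = 576/1280 = 0.45
  a_12 = 252/840 = 0.30, a_22 = 126/840 = 0.15
I − A =
  [   0.95    -0.30]
  [  -0.45     0.85]
det(I−A) = (0.95)(0.85) − (-0.30)(-0.45) = 0.6725
adj(I−A) = [[0.85, 0.30], [0.45, 0.95]]
(I − A)⁻¹ = adj(I−A) / det(I−A) ≈
  [   1.2639     0.4461]
  [   0.6691     1.4126]
Δx = (I − A)⁻¹ Δd with Δd having +75 in the Sector 2 component and 0 elsewhere.
So Δx_2 = L_22 · (+75), where L_22 = adj(I−A)_22 / det(I−A) = 0.95 / 0.6725.
Δx_2 = 0.95 × (+75) / 0.6725 = 71.25 / 0.6725 ≈ 105.95.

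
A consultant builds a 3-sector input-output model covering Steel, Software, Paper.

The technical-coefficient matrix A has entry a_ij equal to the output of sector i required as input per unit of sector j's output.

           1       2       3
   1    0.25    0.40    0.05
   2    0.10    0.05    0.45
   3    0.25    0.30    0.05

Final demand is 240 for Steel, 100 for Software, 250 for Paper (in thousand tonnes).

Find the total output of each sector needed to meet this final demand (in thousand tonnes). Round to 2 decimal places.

x_1 = 585.45, x_2 = 428.64, x_3 = 552.58

I − A =
  [   0.75    -0.40    -0.05]
  [  -0.10     0.95    -0.45]
  [  -0.25    -0.30     0.95]
Cofactors of I−A, C_ij = (−1)^(i+j)·(minor ij) (rows/columns in the sector order above):
  C_11 = (0.95)(0.95) − (-0.45)(-0.30) = 0.7675
  C_12 = −[(-0.10)(0.95) − (-0.45)(-0.25)] = 0.2075
  C_13 = (-0.10)(-0.30) − (0.95)(-0.25) = 0.2675
  C_21 = −[(-0.40)(0.95) − (-0.05)(-0.30)] = 0.3950
  C_22 = (0.75)(0.95) − (-0.05)(-0.25) = 0.7000
  C_23 = −[(0.75)(-0.30) − (-0.40)(-0.25)] = 0.3250
  C_31 = (-0.40)(-0.45) − (-0.05)(0.95) = 0.2275
  C_32 = −[(0.75)(-0.45) − (-0.05)(-0.10)] = 0.3425
  C_33 = (0.75)(0.95) − (-0.40)(-0.10) = 0.6725
det(I−A) = Σ_j (I−A)_1j·C_1j = (0.75)(0.7675) + (-0.40)(0.2075) + (-0.05)(0.2675) = 0.47925
adj(I−A) = Cᵀ =
  [ 0.7675   0.3950   0.2275]
  [ 0.2075   0.7000   0.3425]
  [ 0.2675   0.3250   0.6725]
(I − A)⁻¹ = adj(I−A) / det(I−A) ≈
  [   1.6015     0.8242     0.4747]
  [   0.4330     1.4606     0.7147]
  [   0.5582     0.6781     1.4032]
x = (I − A)⁻¹ d = adj(I−A)·d / det(I−A), with det(I−A) = 0.47925:
  x_1 = (0.7675·240 + 0.3950·100 + 0.2275·250) / 0.47925 = 280.575 / 0.47925 ≈ 585.45
  x_2 = (0.2075·240 + 0.7000·100 + 0.3425·250) / 0.47925 = 205.425 / 0.47925 ≈ 428.64
  x_3 = (0.2675·240 + 0.3250·100 + 0.6725·250) / 0.47925 = 264.825 / 0.47925 ≈ 552.58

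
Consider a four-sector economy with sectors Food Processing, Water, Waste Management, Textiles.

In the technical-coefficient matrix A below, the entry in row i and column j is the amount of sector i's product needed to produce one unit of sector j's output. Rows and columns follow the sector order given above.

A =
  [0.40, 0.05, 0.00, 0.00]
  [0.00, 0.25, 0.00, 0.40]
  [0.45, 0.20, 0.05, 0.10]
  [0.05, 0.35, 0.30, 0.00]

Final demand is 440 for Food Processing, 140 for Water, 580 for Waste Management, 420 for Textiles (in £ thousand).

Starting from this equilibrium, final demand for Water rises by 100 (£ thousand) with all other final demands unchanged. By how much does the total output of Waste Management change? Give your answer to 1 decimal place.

Δx_3 = 51.8

I − A =
  [   0.60    -0.05     0.00     0.00]
  [   0.00     0.75     0.00    -0.40]
  [  -0.45    -0.20     0.95    -0.10]
  [  -0.05    -0.35    -0.30     1.00]
Compute the cofactors C_ij = (−1)^(i+j)·(3×3 minor ij) of I−A; the adjugate is their transpose:
adj(I−A) = Cᵀ =
  [ 0.533000   0.046000   0.006000   0.019000]
  [ 0.073000   0.552000   0.072000   0.228000]
  [ 0.282250   0.163750   0.365000   0.102000]
  [ 0.136875   0.244625   0.135000   0.427500]
det(I−A) = Σ_j (I−A)_1j·C_1j = (0.60)(0.533000) + (-0.05)(0.073000) + (0.00)(0.282250) + (0.00)(0.136875) = 0.31615
(I − A)⁻¹ = adj(I−A) / det(I−A) ≈
  [   1.6859     0.1455     0.0190     0.0601]
  [   0.2309     1.7460     0.2277     0.7212]
  [   0.8928     0.5180     1.1545     0.3226]
  [   0.4329     0.7738     0.4270     1.3522]
Δx = (I − A)⁻¹ Δd with Δd having +100 in the Water component and 0 elsewhere.
So Δx_3 = L_32 · (+100), where L_32 = adj(I−A)_32 / det(I−A) = 0.163750 / 0.31615.
Δx_3 = 0.163750 × (+100) / 0.31615 = 16.375 / 0.31615 ≈ 51.8.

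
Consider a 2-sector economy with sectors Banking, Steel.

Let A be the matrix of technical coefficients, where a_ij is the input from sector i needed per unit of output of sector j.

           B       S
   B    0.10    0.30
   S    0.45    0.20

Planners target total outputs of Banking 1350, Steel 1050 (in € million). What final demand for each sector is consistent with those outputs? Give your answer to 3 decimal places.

d_B = 900.000, d_S = 232.500

I − A =
  [   0.90    -0.30]
  [  -0.45     0.80]
d = (I − A) x:
  d_B = (+0.90)·1350 + (-0.30)·1050 = 900.000
  d_S = (-0.45)·1350 + (+0.80)·1050 = 232.500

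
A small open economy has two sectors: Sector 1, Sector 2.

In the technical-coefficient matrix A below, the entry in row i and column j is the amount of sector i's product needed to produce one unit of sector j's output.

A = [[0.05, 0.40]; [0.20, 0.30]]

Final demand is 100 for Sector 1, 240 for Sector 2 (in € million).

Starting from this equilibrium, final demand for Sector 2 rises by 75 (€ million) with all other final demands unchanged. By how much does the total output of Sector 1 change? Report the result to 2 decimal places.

I − A =
  [   0.95    -0.40]
  [  -0.20     0.70]
det(I−A) = (0.95)(0.70) − (-0.40)(-0.20) = 0.5850
adj(I−A) = [[0.70, 0.40], [0.20, 0.95]]
(I − A)⁻¹ = adj(I−A) / det(I−A) ≈
  [   1.1966     0.6838]
  [   0.3419     1.6239]
Δx = (I − A)⁻¹ Δd with Δd having +75 in the Sector 2 component and 0 elsewhere.
So Δx_1 = L_12 · (+75), where L_12 = adj(I−A)_12 / det(I−A) = 0.40 / 0.5850.
Δx_1 = 0.40 × (+75) / 0.5850 = 30.00 / 0.5850 ≈ 51.28.

Δx_1 = 51.28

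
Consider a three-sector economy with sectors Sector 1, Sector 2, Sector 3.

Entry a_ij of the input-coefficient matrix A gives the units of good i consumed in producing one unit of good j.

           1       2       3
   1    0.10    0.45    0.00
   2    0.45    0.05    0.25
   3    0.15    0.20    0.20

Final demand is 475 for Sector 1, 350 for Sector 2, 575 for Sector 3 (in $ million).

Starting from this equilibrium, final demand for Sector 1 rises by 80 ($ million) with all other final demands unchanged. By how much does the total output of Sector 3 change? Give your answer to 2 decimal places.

Δx_3 = 40.42

I − A =
  [   0.90    -0.45     0.00]
  [  -0.45     0.95    -0.25]
  [  -0.15    -0.20     0.80]
Cofactors of I−A, C_ij = (−1)^(i+j)·(minor ij) (rows/columns in the sector order above):
  C_11 = (0.95)(0.80) − (-0.25)(-0.20) = 0.7100
  C_12 = −[(-0.45)(0.80) − (-0.25)(-0.15)] = 0.3975
  C_13 = (-0.45)(-0.20) − (0.95)(-0.15) = 0.2325
  C_21 = −[(-0.45)(0.80) − (0.00)(-0.20)] = 0.3600
  C_22 = (0.90)(0.80) − (0.00)(-0.15) = 0.7200
  C_23 = −[(0.90)(-0.20) − (-0.45)(-0.15)] = 0.2475
  C_31 = (-0.45)(-0.25) − (0.00)(0.95) = 0.1125
  C_32 = −[(0.90)(-0.25) − (0.00)(-0.45)] = 0.2250
  C_33 = (0.90)(0.95) − (-0.45)(-0.45) = 0.6525
det(I−A) = Σ_j (I−A)_1j·C_1j = (0.90)(0.7100) + (-0.45)(0.3975) + (0.00)(0.2325) = 0.460125
adj(I−A) = Cᵀ =
  [ 0.7100   0.3600   0.1125]
  [ 0.3975   0.7200   0.2250]
  [ 0.2325   0.2475   0.6525]
(I − A)⁻¹ = adj(I−A) / det(I−A) ≈
  [   1.5431     0.7824     0.2445]
  [   0.8639     1.5648     0.4890]
  [   0.5053     0.5379     1.4181]
Δx = (I − A)⁻¹ Δd with Δd having +80 in the Sector 1 component and 0 elsewhere.
So Δx_3 = L_31 · (+80), where L_31 = adj(I−A)_31 / det(I−A) = 0.2325 / 0.460125.
Δx_3 = 0.2325 × (+80) / 0.460125 = 18.60 / 0.460125 ≈ 40.42.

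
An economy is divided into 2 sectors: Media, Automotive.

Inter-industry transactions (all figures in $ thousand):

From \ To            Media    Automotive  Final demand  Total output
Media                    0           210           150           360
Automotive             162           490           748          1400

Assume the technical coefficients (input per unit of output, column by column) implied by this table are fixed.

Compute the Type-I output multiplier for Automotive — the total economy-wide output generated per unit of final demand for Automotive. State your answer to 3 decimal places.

Technical coefficients a_ij = z_ij / X_j:
  a_11 = 0/360 = 0.00, a_21 = 162/360 = 0.45
  a_12 = 210/1400 = 0.15, a_22 = 490/1400 = 0.35
I − A =
  [   1.00    -0.15]
  [  -0.45     0.65]
det(I−A) = (1.00)(0.65) − (-0.15)(-0.45) = 0.5825
adj(I−A) = [[0.65, 0.15], [0.45, 1.00]]
(I − A)⁻¹ = adj(I−A) / det(I−A) ≈
  [   1.1159     0.2575]
  [   0.7725     1.7167]
The output multiplier for sector j is the column-j sum of the Leontief inverse (I − A)⁻¹ = adj(I−A) / det(I−A).
Column 2 of adj(I−A): (0.15, 1.00); det(I−A) = 0.5825.
m_2 = (0.15 + 1.00) / 0.5825 = 1.15 / 0.5825 ≈ 1.974.

m_2 = 1.974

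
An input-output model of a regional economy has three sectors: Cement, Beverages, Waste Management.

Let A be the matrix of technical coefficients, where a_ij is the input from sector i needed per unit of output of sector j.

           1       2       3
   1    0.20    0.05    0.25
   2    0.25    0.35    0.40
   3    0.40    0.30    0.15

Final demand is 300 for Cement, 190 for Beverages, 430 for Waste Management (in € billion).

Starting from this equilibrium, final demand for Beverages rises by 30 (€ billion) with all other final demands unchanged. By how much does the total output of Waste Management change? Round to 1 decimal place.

Δx_3 = 32.0

I − A =
  [   0.80    -0.05    -0.25]
  [  -0.25     0.65    -0.40]
  [  -0.40    -0.30     0.85]
Cofactors of I−A, C_ij = (−1)^(i+j)·(minor ij) (rows/columns in the sector order above):
  C_11 = (0.65)(0.85) − (-0.40)(-0.30) = 0.4325
  C_12 = −[(-0.25)(0.85) − (-0.40)(-0.40)] = 0.3725
  C_13 = (-0.25)(-0.30) − (0.65)(-0.40) = 0.3350
  C_21 = −[(-0.05)(0.85) − (-0.25)(-0.30)] = 0.1175
  C_22 = (0.80)(0.85) − (-0.25)(-0.40) = 0.5800
  C_23 = −[(0.80)(-0.30) − (-0.05)(-0.40)] = 0.2600
  C_31 = (-0.05)(-0.40) − (-0.25)(0.65) = 0.1825
  C_32 = −[(0.80)(-0.40) − (-0.25)(-0.25)] = 0.3825
  C_33 = (0.80)(0.65) − (-0.05)(-0.25) = 0.5075
det(I−A) = Σ_j (I−A)_1j·C_1j = (0.80)(0.4325) + (-0.05)(0.3725) + (-0.25)(0.3350) = 0.243625
adj(I−A) = Cᵀ =
  [ 0.4325   0.1175   0.1825]
  [ 0.3725   0.5800   0.3825]
  [ 0.3350   0.2600   0.5075]
(I − A)⁻¹ = adj(I−A) / det(I−A) ≈
  [   1.7753     0.4823     0.7491]
  [   1.5290     2.3807     1.5700]
  [   1.3751     1.0672     2.0831]
Δx = (I − A)⁻¹ Δd with Δd having +30 in the Beverages component and 0 elsewhere.
So Δx_3 = L_32 · (+30), where L_32 = adj(I−A)_32 / det(I−A) = 0.2600 / 0.243625.
Δx_3 = 0.2600 × (+30) / 0.243625 = 7.80 / 0.243625 ≈ 32.0.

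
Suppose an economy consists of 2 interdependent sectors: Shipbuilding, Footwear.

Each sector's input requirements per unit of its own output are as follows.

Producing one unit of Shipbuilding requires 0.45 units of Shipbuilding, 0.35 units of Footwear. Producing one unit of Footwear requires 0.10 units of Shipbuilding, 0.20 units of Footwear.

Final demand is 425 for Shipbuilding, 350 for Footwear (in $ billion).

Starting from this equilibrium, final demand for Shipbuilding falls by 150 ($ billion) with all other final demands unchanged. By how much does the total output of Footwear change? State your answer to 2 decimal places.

I − A =
  [   0.55    -0.10]
  [  -0.35     0.80]
det(I−A) = (0.55)(0.80) − (-0.10)(-0.35) = 0.4050
adj(I−A) = [[0.80, 0.10], [0.35, 0.55]]
(I − A)⁻¹ = adj(I−A) / det(I−A) ≈
  [   1.9753     0.2469]
  [   0.8642     1.3580]
Δx = (I − A)⁻¹ Δd with Δd having -150 in the Shipbuilding component and 0 elsewhere.
So Δx_2 = L_21 · (-150), where L_21 = adj(I−A)_21 / det(I−A) = 0.35 / 0.4050.
Δx_2 = 0.35 × (-150) / 0.4050 = -52.50 / 0.4050 ≈ -129.63.

Δx_2 = -129.63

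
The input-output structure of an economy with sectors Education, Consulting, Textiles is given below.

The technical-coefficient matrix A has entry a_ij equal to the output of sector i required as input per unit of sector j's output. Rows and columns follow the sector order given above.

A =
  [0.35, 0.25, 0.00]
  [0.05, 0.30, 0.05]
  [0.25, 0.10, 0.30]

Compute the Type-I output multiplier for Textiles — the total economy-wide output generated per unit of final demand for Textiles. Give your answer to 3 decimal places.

m_3 = 1.607

I − A =
  [   0.65    -0.25     0.00]
  [  -0.05     0.70    -0.05]
  [  -0.25    -0.10     0.70]
Cofactors of I−A, C_ij = (−1)^(i+j)·(minor ij) (rows/columns in the sector order above):
  C_11 = (0.70)(0.70) − (-0.05)(-0.10) = 0.4850
  C_12 = −[(-0.05)(0.70) − (-0.05)(-0.25)] = 0.0475
  C_13 = (-0.05)(-0.10) − (0.70)(-0.25) = 0.1800
  C_21 = −[(-0.25)(0.70) − (0.00)(-0.10)] = 0.1750
  C_22 = (0.65)(0.70) − (0.00)(-0.25) = 0.4550
  C_23 = −[(0.65)(-0.10) − (-0.25)(-0.25)] = 0.1275
  C_31 = (-0.25)(-0.05) − (0.00)(0.70) = 0.0125
  C_32 = −[(0.65)(-0.05) − (0.00)(-0.05)] = 0.0325
  C_33 = (0.65)(0.70) − (-0.25)(-0.05) = 0.4425
det(I−A) = Σ_j (I−A)_1j·C_1j = (0.65)(0.4850) + (-0.25)(0.0475) + (0.00)(0.1800) = 0.303375
adj(I−A) = Cᵀ =
  [ 0.4850   0.1750   0.0125]
  [ 0.0475   0.4550   0.0325]
  [ 0.1800   0.1275   0.4425]
(I − A)⁻¹ = adj(I−A) / det(I−A) ≈
  [   1.5987     0.5768     0.0412]
  [   0.1566     1.4998     0.1071]
  [   0.5933     0.4203     1.4586]
The output multiplier for sector j is the column-j sum of the Leontief inverse (I − A)⁻¹ = adj(I−A) / det(I−A).
Column 3 of adj(I−A): (0.0125, 0.0325, 0.4425); det(I−A) = 0.303375.
m_3 = (0.0125 + 0.0325 + 0.4425) / 0.303375 = 0.4875 / 0.303375 ≈ 1.607.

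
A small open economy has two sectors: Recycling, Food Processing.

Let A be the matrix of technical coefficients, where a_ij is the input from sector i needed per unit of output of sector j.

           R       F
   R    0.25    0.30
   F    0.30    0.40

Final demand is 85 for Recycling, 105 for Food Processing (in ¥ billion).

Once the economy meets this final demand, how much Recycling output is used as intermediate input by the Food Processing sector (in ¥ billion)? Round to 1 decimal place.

z_RF = 86.9

I − A =
  [   0.75    -0.30]
  [  -0.30     0.60]
det(I−A) = (0.75)(0.60) − (-0.30)(-0.30) = 0.3600
adj(I−A) = [[0.60, 0.30], [0.30, 0.75]]
(I − A)⁻¹ = adj(I−A) / det(I−A) ≈
  [   1.6667     0.8333]
  [   0.8333     2.0833]
First solve x = (I − A)⁻¹ d = adj(I−A)·d / det(I−A); in particular x_F = (0.30·85 + 0.75·105) / 0.3600 = 104.25 / 0.3600 ≈ 289.583.
Intermediate flow from R to F: z_RF = a_RF · x_F = 0.30 × 104.25 / 0.3600 = 31.275 / 0.3600 ≈ 86.9.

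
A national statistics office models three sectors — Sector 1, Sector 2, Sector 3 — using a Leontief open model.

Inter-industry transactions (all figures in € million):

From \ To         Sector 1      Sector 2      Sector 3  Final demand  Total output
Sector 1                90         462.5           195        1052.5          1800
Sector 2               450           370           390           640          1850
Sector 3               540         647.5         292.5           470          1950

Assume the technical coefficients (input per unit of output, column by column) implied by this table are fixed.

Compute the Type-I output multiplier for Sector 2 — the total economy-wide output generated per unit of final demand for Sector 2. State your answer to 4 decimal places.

Technical coefficients a_ij = z_ij / X_j:
  a_11 = 90/1800 = 0.05, a_21 = 450/1800 = 0.25, a_31 = 540/1800 = 0.30
  a_12 = 462.5/1850 = 0.25, a_22 = 370/1850 = 0.20, a_32 = 647.5/1850 = 0.35
  a_13 = 195/1950 = 0.10, a_23 = 390/1950 = 0.20, a_33 = 292.5/1950 = 0.15
I − A =
  [   0.95    -0.25    -0.10]
  [  -0.25     0.80    -0.20]
  [  -0.30    -0.35     0.85]
Cofactors of I−A, C_ij = (−1)^(i+j)·(minor ij) (rows/columns in the sector order above):
  C_11 = (0.80)(0.85) − (-0.20)(-0.35) = 0.6100
  C_12 = −[(-0.25)(0.85) − (-0.20)(-0.30)] = 0.2725
  C_13 = (-0.25)(-0.35) − (0.80)(-0.30) = 0.3275
  C_21 = −[(-0.25)(0.85) − (-0.10)(-0.35)] = 0.2475
  C_22 = (0.95)(0.85) − (-0.10)(-0.30) = 0.7775
  C_23 = −[(0.95)(-0.35) − (-0.25)(-0.30)] = 0.4075
  C_31 = (-0.25)(-0.20) − (-0.10)(0.80) = 0.1300
  C_32 = −[(0.95)(-0.20) − (-0.10)(-0.25)] = 0.2150
  C_33 = (0.95)(0.80) − (-0.25)(-0.25) = 0.6975
det(I−A) = Σ_j (I−A)_1j·C_1j = (0.95)(0.6100) + (-0.25)(0.2725) + (-0.10)(0.3275) = 0.478625
adj(I−A) = Cᵀ =
  [ 0.6100   0.2475   0.1300]
  [ 0.2725   0.7775   0.2150]
  [ 0.3275   0.4075   0.6975]
(I − A)⁻¹ = adj(I−A) / det(I−A) ≈
  [   1.27448     0.51711     0.27161]
  [   0.56934     1.62445     0.44920]
  [   0.68425     0.85140     1.45730]
The output multiplier for sector j is the column-j sum of the Leontief inverse (I − A)⁻¹ = adj(I−A) / det(I−A).
Column 2 of adj(I−A): (0.2475, 0.7775, 0.4075); det(I−A) = 0.478625.
m_2 = (0.2475 + 0.7775 + 0.4075) / 0.478625 = 1.4325 / 0.478625 ≈ 2.9929.

m_2 = 2.9929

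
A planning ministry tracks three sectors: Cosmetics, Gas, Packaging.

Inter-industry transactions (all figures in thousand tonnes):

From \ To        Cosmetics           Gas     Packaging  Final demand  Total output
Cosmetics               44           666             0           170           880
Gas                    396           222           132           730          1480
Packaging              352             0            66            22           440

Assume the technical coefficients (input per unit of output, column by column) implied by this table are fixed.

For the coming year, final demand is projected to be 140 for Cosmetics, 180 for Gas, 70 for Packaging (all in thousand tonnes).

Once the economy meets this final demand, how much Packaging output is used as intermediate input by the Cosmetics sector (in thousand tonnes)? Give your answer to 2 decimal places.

Technical coefficients a_ij = z_ij / X_j:
  a_11 = 44/880 = 0.05, a_21 = 396/880 = 0.45, a_31 = 352/880 = 0.40
  a_12 = 666/1480 = 0.45, a_22 = 222/1480 = 0.15, a_32 = 0/1480 = 0.00
  a_13 = 0/440 = 0.00, a_23 = 132/440 = 0.30, a_33 = 66/440 = 0.15
I − A =
  [   0.95    -0.45     0.00]
  [  -0.45     0.85    -0.30]
  [  -0.40     0.00     0.85]
Cofactors of I−A, C_ij = (−1)^(i+j)·(minor ij) (rows/columns in the sector order above):
  C_11 = (0.85)(0.85) − (-0.30)(0.00) = 0.7225
  C_12 = −[(-0.45)(0.85) − (-0.30)(-0.40)] = 0.5025
  C_13 = (-0.45)(0.00) − (0.85)(-0.40) = 0.3400
  C_21 = −[(-0.45)(0.85) − (0.00)(0.00)] = 0.3825
  C_22 = (0.95)(0.85) − (0.00)(-0.40) = 0.8075
  C_23 = −[(0.95)(0.00) − (-0.45)(-0.40)] = 0.1800
  C_31 = (-0.45)(-0.30) − (0.00)(0.85) = 0.1350
  C_32 = −[(0.95)(-0.30) − (0.00)(-0.45)] = 0.2850
  C_33 = (0.95)(0.85) − (-0.45)(-0.45) = 0.6050
det(I−A) = Σ_j (I−A)_1j·C_1j = (0.95)(0.7225) + (-0.45)(0.5025) + (0.00)(0.3400) = 0.46025
adj(I−A) = Cᵀ =
  [ 0.7225   0.3825   0.1350]
  [ 0.5025   0.8075   0.2850]
  [ 0.3400   0.1800   0.6050]
(I − A)⁻¹ = adj(I−A) / det(I−A) ≈
  [   1.5698     0.8311     0.2933]
  [   1.0918     1.7545     0.6192]
  [   0.7387     0.3911     1.3145]
First solve x = (I − A)⁻¹ d = adj(I−A)·d / det(I−A); in particular x_1 = (0.7225·140 + 0.3825·180 + 0.1350·70) / 0.46025 = 179.45 / 0.46025 ≈ 389.8968.
Intermediate flow from 3 to 1: z_31 = a_31 · x_1 = 0.40 × 179.45 / 0.46025 = 71.78 / 0.46025 ≈ 155.96.

z_31 = 155.96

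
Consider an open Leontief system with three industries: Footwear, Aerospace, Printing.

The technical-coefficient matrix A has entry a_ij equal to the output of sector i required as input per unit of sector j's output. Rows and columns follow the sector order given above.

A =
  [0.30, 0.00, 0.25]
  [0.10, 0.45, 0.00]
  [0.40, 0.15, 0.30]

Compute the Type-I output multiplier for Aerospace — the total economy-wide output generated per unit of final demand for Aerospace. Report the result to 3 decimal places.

I − A =
  [   0.70     0.00    -0.25]
  [  -0.10     0.55     0.00]
  [  -0.40    -0.15     0.70]
Cofactors of I−A, C_ij = (−1)^(i+j)·(minor ij) (rows/columns in the sector order above):
  C_11 = (0.55)(0.70) − (0.00)(-0.15) = 0.3850
  C_12 = −[(-0.10)(0.70) − (0.00)(-0.40)] = 0.0700
  C_13 = (-0.10)(-0.15) − (0.55)(-0.40) = 0.2350
  C_21 = −[(0.00)(0.70) − (-0.25)(-0.15)] = 0.0375
  C_22 = (0.70)(0.70) − (-0.25)(-0.40) = 0.3900
  C_23 = −[(0.70)(-0.15) − (0.00)(-0.40)] = 0.1050
  C_31 = (0.00)(0.00) − (-0.25)(0.55) = 0.1375
  C_32 = −[(0.70)(0.00) − (-0.25)(-0.10)] = 0.0250
  C_33 = (0.70)(0.55) − (0.00)(-0.10) = 0.3850
det(I−A) = Σ_j (I−A)_1j·C_1j = (0.70)(0.3850) + (0.00)(0.0700) + (-0.25)(0.2350) = 0.21075
adj(I−A) = Cᵀ =
  [ 0.3850   0.0375   0.1375]
  [ 0.0700   0.3900   0.0250]
  [ 0.2350   0.1050   0.3850]
(I − A)⁻¹ = adj(I−A) / det(I−A) ≈
  [   1.8268     0.1779     0.6524]
  [   0.3321     1.8505     0.1186]
  [   1.1151     0.4982     1.8268]
The output multiplier for sector j is the column-j sum of the Leontief inverse (I − A)⁻¹ = adj(I−A) / det(I−A).
Column A of adj(I−A): (0.0375, 0.3900, 0.1050); det(I−A) = 0.21075.
m_A = (0.0375 + 0.3900 + 0.1050) / 0.21075 = 0.5325 / 0.21075 ≈ 2.527.

m_A = 2.527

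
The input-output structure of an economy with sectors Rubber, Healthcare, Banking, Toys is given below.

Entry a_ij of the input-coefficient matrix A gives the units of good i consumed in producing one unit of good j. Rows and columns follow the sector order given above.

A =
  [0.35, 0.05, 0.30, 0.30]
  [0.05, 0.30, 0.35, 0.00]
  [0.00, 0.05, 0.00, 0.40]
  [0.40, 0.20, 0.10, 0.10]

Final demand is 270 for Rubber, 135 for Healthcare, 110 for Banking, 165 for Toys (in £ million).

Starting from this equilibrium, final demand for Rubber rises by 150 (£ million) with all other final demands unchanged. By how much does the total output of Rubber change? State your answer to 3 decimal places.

I − A =
  [   0.65    -0.05    -0.30    -0.30]
  [  -0.05     0.70    -0.35     0.00]
  [   0.00    -0.05     1.00    -0.40]
  [  -0.40    -0.20    -0.10     0.90]
Compute the cofactors C_ij = (−1)^(i+j)·(3×3 minor ij) of I−A; the adjugate is their transpose:
adj(I−A) = Cᵀ =
  [ 0.558250   0.142000   0.246750   0.295750]
  [ 0.099000   0.391000   0.177750   0.112000]
  [ 0.118250   0.083250   0.320250   0.181750]
  [ 0.283250   0.159250   0.184750   0.440375]
det(I−A) = Σ_j (I−A)_1j·C_1j = (0.65)(0.558250) + (-0.05)(0.099000) + (-0.30)(0.118250) + (-0.30)(0.283250) = 0.2374625
(I − A)⁻¹ = adj(I−A) / det(I−A) ≈
  [   2.3509     0.5980     1.0391     1.2455]
  [   0.4169     1.6466     0.7485     0.4717]
  [   0.4980     0.3506     1.3486     0.7654]
  [   1.1928     0.6706     0.7780     1.8545]
Δx = (I − A)⁻¹ Δd with Δd having +150 in the Rubber component and 0 elsewhere.
So Δx_R = L_RR · (+150), where L_RR = adj(I−A)_RR / det(I−A) = 0.558250 / 0.2374625.
Δx_R = 0.558250 × (+150) / 0.2374625 = 83.7375 / 0.2374625 ≈ 352.635.

Δx_R = 352.635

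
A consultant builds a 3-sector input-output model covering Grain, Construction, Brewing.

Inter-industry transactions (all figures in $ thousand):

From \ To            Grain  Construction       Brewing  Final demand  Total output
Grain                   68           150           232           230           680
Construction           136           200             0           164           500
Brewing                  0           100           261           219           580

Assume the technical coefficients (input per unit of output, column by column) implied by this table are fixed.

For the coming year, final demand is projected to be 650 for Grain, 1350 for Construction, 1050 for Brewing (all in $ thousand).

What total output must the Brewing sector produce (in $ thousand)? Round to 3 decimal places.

x_B = 3116.935

Technical coefficients a_ij = z_ij / X_j:
  a_GG = 68/680 = 0.10, a_CG = 136/680 = 0.20, a_BG = 0/680 = 0.00
  a_GC = 150/500 = 0.30, a_CC = 200/500 = 0.40, a_BC = 100/500 = 0.20
  a_GB = 232/580 = 0.40, a_CB = 0/580 = 0.00, a_BB = 261/580 = 0.45
I − A =
  [   0.90    -0.30    -0.40]
  [  -0.20     0.60     0.00]
  [   0.00    -0.20     0.55]
Cofactors of I−A, C_ij = (−1)^(i+j)·(minor ij) (rows/columns in the sector order above):
  C_11 = (0.60)(0.55) − (0.00)(-0.20) = 0.3300
  C_12 = −[(-0.20)(0.55) − (0.00)(0.00)] = 0.1100
  C_13 = (-0.20)(-0.20) − (0.60)(0.00) = 0.0400
  C_21 = −[(-0.30)(0.55) − (-0.40)(-0.20)] = 0.2450
  C_22 = (0.90)(0.55) − (-0.40)(0.00) = 0.4950
  C_23 = −[(0.90)(-0.20) − (-0.30)(0.00)] = 0.1800
  C_31 = (-0.30)(0.00) − (-0.40)(0.60) = 0.2400
  C_32 = −[(0.90)(0.00) − (-0.40)(-0.20)] = 0.0800
  C_33 = (0.90)(0.60) − (-0.30)(-0.20) = 0.4800
det(I−A) = Σ_j (I−A)_1j·C_1j = (0.90)(0.3300) + (-0.30)(0.1100) + (-0.40)(0.0400) = 0.2480
adj(I−A) = Cᵀ =
  [ 0.3300   0.2450   0.2400]
  [ 0.1100   0.4950   0.0800]
  [ 0.0400   0.1800   0.4800]
(I − A)⁻¹ = adj(I−A) / det(I−A) ≈
  [   1.3306     0.9879     0.9677]
  [   0.4435     1.9960     0.3226]
  [   0.1613     0.7258     1.9355]
x = (I − A)⁻¹ d = adj(I−A)·d / det(I−A), with det(I−A) = 0.2480:
  x_G = (0.3300·650 + 0.2450·1350 + 0.2400·1050) / 0.2480 = 797.25 / 0.2480 ≈ 3214.718
  x_C = (0.1100·650 + 0.4950·1350 + 0.0800·1050) / 0.2480 = 823.75 / 0.2480 ≈ 3321.573
  x_B = (0.0400·650 + 0.1800·1350 + 0.4800·1050) / 0.2480 = 773.00 / 0.2480 ≈ 3116.935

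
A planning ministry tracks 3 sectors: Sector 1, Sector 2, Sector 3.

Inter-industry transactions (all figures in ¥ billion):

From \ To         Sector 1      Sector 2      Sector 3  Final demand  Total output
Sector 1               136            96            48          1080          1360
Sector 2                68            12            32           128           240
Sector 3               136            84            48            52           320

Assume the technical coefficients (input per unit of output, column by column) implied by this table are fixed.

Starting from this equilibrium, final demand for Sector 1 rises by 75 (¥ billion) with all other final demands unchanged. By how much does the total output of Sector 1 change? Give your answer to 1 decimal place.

Δx_1 = 88.1

Technical coefficients a_ij = z_ij / X_j:
  a_11 = 136/1360 = 0.10, a_21 = 68/1360 = 0.05, a_31 = 136/1360 = 0.10
  a_12 = 96/240 = 0.40, a_22 = 12/240 = 0.05, a_32 = 84/240 = 0.35
  a_13 = 48/320 = 0.15, a_23 = 32/320 = 0.10, a_33 = 48/320 = 0.15
I − A =
  [   0.90    -0.40    -0.15]
  [  -0.05     0.95    -0.10]
  [  -0.10    -0.35     0.85]
Cofactors of I−A, C_ij = (−1)^(i+j)·(minor ij) (rows/columns in the sector order above):
  C_11 = (0.95)(0.85) − (-0.10)(-0.35) = 0.7725
  C_12 = −[(-0.05)(0.85) − (-0.10)(-0.10)] = 0.0525
  C_13 = (-0.05)(-0.35) − (0.95)(-0.10) = 0.1125
  C_21 = −[(-0.40)(0.85) − (-0.15)(-0.35)] = 0.3925
  C_22 = (0.90)(0.85) − (-0.15)(-0.10) = 0.7500
  C_23 = −[(0.90)(-0.35) − (-0.40)(-0.10)] = 0.3550
  C_31 = (-0.40)(-0.10) − (-0.15)(0.95) = 0.1825
  C_32 = −[(0.90)(-0.10) − (-0.15)(-0.05)] = 0.0975
  C_33 = (0.90)(0.95) − (-0.40)(-0.05) = 0.8350
det(I−A) = Σ_j (I−A)_1j·C_1j = (0.90)(0.7725) + (-0.40)(0.0525) + (-0.15)(0.1125) = 0.657375
adj(I−A) = Cᵀ =
  [ 0.7725   0.3925   0.1825]
  [ 0.0525   0.7500   0.0975]
  [ 0.1125   0.3550   0.8350]
(I − A)⁻¹ = adj(I−A) / det(I−A) ≈
  [   1.1751     0.5971     0.2776]
  [   0.0799     1.1409     0.1483]
  [   0.1711     0.5400     1.2702]
Δx = (I − A)⁻¹ Δd with Δd having +75 in the Sector 1 component and 0 elsewhere.
So Δx_1 = L_11 · (+75), where L_11 = adj(I−A)_11 / det(I−A) = 0.7725 / 0.657375.
Δx_1 = 0.7725 × (+75) / 0.657375 = 57.9375 / 0.657375 ≈ 88.1.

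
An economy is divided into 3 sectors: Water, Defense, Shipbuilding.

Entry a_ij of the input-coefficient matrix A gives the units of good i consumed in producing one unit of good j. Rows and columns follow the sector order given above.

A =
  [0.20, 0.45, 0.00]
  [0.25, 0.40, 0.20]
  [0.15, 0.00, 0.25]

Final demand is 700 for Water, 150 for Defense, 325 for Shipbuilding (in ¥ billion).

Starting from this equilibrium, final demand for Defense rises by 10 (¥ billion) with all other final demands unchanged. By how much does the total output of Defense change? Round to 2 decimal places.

Δx_D = 22.89

I − A =
  [   0.80    -0.45     0.00]
  [  -0.25     0.60    -0.20]
  [  -0.15     0.00     0.75]
Cofactors of I−A, C_ij = (−1)^(i+j)·(minor ij) (rows/columns in the sector order above):
  C_11 = (0.60)(0.75) − (-0.20)(0.00) = 0.4500
  C_12 = −[(-0.25)(0.75) − (-0.20)(-0.15)] = 0.2175
  C_13 = (-0.25)(0.00) − (0.60)(-0.15) = 0.0900
  C_21 = −[(-0.45)(0.75) − (0.00)(0.00)] = 0.3375
  C_22 = (0.80)(0.75) − (0.00)(-0.15) = 0.6000
  C_23 = −[(0.80)(0.00) − (-0.45)(-0.15)] = 0.0675
  C_31 = (-0.45)(-0.20) − (0.00)(0.60) = 0.0900
  C_32 = −[(0.80)(-0.20) − (0.00)(-0.25)] = 0.1600
  C_33 = (0.80)(0.60) − (-0.45)(-0.25) = 0.3675
det(I−A) = Σ_j (I−A)_1j·C_1j = (0.80)(0.4500) + (-0.45)(0.2175) + (0.00)(0.0900) = 0.262125
adj(I−A) = Cᵀ =
  [ 0.4500   0.3375   0.0900]
  [ 0.2175   0.6000   0.1600]
  [ 0.0900   0.0675   0.3675]
(I − A)⁻¹ = adj(I−A) / det(I−A) ≈
  [   1.7167     1.2876     0.3433]
  [   0.8298     2.2890     0.6104]
  [   0.3433     0.2575     1.4020]
Δx = (I − A)⁻¹ Δd with Δd having +10 in the Defense component and 0 elsewhere.
So Δx_D = L_DD · (+10), where L_DD = adj(I−A)_DD / det(I−A) = 0.6000 / 0.262125.
Δx_D = 0.6000 × (+10) / 0.262125 = 6.00 / 0.262125 ≈ 22.89.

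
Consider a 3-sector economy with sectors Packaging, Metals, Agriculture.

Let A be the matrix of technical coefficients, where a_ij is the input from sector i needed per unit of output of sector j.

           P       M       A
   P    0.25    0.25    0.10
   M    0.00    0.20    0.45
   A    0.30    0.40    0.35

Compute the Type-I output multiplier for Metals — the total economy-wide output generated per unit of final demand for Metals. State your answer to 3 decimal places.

m_M = 5.247

I − A =
  [   0.75    -0.25    -0.10]
  [   0.00     0.80    -0.45]
  [  -0.30    -0.40     0.65]
Cofactors of I−A, C_ij = (−1)^(i+j)·(minor ij) (rows/columns in the sector order above):
  C_11 = (0.80)(0.65) − (-0.45)(-0.40) = 0.3400
  C_12 = −[(0.00)(0.65) − (-0.45)(-0.30)] = 0.1350
  C_13 = (0.00)(-0.40) − (0.80)(-0.30) = 0.2400
  C_21 = −[(-0.25)(0.65) − (-0.10)(-0.40)] = 0.2025
  C_22 = (0.75)(0.65) − (-0.10)(-0.30) = 0.4575
  C_23 = −[(0.75)(-0.40) − (-0.25)(-0.30)] = 0.3750
  C_31 = (-0.25)(-0.45) − (-0.10)(0.80) = 0.1925
  C_32 = −[(0.75)(-0.45) − (-0.10)(0.00)] = 0.3375
  C_33 = (0.75)(0.80) − (-0.25)(0.00) = 0.6000
det(I−A) = Σ_j (I−A)_1j·C_1j = (0.75)(0.3400) + (-0.25)(0.1350) + (-0.10)(0.2400) = 0.19725
adj(I−A) = Cᵀ =
  [ 0.3400   0.2025   0.1925]
  [ 0.1350   0.4575   0.3375]
  [ 0.2400   0.3750   0.6000]
(I − A)⁻¹ = adj(I−A) / det(I−A) ≈
  [   1.7237     1.0266     0.9759]
  [   0.6844     2.3194     1.7110]
  [   1.2167     1.9011     3.0418]
The output multiplier for sector j is the column-j sum of the Leontief inverse (I − A)⁻¹ = adj(I−A) / det(I−A).
Column M of adj(I−A): (0.2025, 0.4575, 0.3750); det(I−A) = 0.19725.
m_M = (0.2025 + 0.4575 + 0.3750) / 0.19725 = 1.035 / 0.19725 ≈ 5.247.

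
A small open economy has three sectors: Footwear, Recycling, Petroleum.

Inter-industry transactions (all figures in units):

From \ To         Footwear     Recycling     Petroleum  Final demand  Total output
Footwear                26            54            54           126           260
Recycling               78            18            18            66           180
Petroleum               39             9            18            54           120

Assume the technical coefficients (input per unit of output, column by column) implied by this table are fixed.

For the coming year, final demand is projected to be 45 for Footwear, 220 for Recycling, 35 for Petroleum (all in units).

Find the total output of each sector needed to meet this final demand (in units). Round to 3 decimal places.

x_F = 208.828, x_R = 330.297, x_P = 97.458

Technical coefficients a_ij = z_ij / X_j:
  a_FF = 26/260 = 0.10, a_RF = 78/260 = 0.30, a_PF = 39/260 = 0.15
  a_FR = 54/180 = 0.30, a_RR = 18/180 = 0.10, a_PR = 9/180 = 0.05
  a_FP = 54/120 = 0.45, a_RP = 18/120 = 0.15, a_PP = 18/120 = 0.15
I − A =
  [   0.90    -0.30    -0.45]
  [  -0.30     0.90    -0.15]
  [  -0.15    -0.05     0.85]
Cofactors of I−A, C_ij = (−1)^(i+j)·(minor ij) (rows/columns in the sector order above):
  C_11 = (0.90)(0.85) − (-0.15)(-0.05) = 0.7575
  C_12 = −[(-0.30)(0.85) − (-0.15)(-0.15)] = 0.2775
  C_13 = (-0.30)(-0.05) − (0.90)(-0.15) = 0.1500
  C_21 = −[(-0.30)(0.85) − (-0.45)(-0.05)] = 0.2775
  C_22 = (0.90)(0.85) − (-0.45)(-0.15) = 0.6975
  C_23 = −[(0.90)(-0.05) − (-0.30)(-0.15)] = 0.0900
  C_31 = (-0.30)(-0.15) − (-0.45)(0.90) = 0.4500
  C_32 = −[(0.90)(-0.15) − (-0.45)(-0.30)] = 0.2700
  C_33 = (0.90)(0.90) − (-0.30)(-0.30) = 0.7200
det(I−A) = Σ_j (I−A)_1j·C_1j = (0.90)(0.7575) + (-0.30)(0.2775) + (-0.45)(0.1500) = 0.5310
adj(I−A) = Cᵀ =
  [ 0.7575   0.2775   0.4500]
  [ 0.2775   0.6975   0.2700]
  [ 0.1500   0.0900   0.7200]
(I − A)⁻¹ = adj(I−A) / det(I−A) ≈
  [   1.4266     0.5226     0.8475]
  [   0.5226     1.3136     0.5085]
  [   0.2825     0.1695     1.3559]
x = (I − A)⁻¹ d = adj(I−A)·d / det(I−A), with det(I−A) = 0.5310:
  x_F = (0.7575·45 + 0.2775·220 + 0.4500·35) / 0.5310 = 110.8875 / 0.5310 ≈ 208.828
  x_R = (0.2775·45 + 0.6975·220 + 0.2700·35) / 0.5310 = 175.3875 / 0.5310 ≈ 330.297
  x_P = (0.1500·45 + 0.0900·220 + 0.7200·35) / 0.5310 = 51.75 / 0.5310 ≈ 97.458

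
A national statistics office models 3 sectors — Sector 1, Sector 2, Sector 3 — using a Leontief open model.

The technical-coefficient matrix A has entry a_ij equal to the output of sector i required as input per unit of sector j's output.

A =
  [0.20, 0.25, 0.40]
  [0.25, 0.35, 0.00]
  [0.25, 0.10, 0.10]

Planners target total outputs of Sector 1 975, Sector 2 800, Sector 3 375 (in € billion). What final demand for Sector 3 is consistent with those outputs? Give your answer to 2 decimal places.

d_3 = 13.75

I − A =
  [   0.80    -0.25    -0.40]
  [  -0.25     0.65     0.00]
  [  -0.25    -0.10     0.90]
d = (I − A) x:
  d_1 = (+0.80)·975 + (-0.25)·800 + (-0.40)·375 = 430.00
  d_2 = (-0.25)·975 + (+0.65)·800 + (+0.00)·375 = 276.25
  d_3 = (-0.25)·975 + (-0.10)·800 + (+0.90)·375 = 13.75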